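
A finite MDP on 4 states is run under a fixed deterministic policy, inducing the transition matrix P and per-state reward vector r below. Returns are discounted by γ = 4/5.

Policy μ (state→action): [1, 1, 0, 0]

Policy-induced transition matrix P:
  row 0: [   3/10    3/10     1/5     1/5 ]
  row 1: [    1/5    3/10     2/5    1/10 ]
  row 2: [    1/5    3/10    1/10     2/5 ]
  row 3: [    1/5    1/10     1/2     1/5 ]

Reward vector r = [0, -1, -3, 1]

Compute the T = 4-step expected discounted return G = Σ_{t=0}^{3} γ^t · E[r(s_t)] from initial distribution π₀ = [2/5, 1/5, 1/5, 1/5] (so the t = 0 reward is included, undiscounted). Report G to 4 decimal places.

t=0: π = [0.4000, 0.2000, 0.2000, 0.2000], E[r] = -0.6000, γ^t·E[r] = -0.600000, running G = -0.600000
t=1: π = [0.2400, 0.2600, 0.2800, 0.2200], E[r] = -0.8800, γ^t·E[r] = -0.704000, running G = -1.304000
t=2: π = [0.2240, 0.2560, 0.2900, 0.2300], E[r] = -0.8960, γ^t·E[r] = -0.573440, running G = -1.877440
t=3: π = [0.2224, 0.2540, 0.2912, 0.2324], E[r] = -0.8952, γ^t·E[r] = -0.458342, running G = -2.335782

G = -2.3358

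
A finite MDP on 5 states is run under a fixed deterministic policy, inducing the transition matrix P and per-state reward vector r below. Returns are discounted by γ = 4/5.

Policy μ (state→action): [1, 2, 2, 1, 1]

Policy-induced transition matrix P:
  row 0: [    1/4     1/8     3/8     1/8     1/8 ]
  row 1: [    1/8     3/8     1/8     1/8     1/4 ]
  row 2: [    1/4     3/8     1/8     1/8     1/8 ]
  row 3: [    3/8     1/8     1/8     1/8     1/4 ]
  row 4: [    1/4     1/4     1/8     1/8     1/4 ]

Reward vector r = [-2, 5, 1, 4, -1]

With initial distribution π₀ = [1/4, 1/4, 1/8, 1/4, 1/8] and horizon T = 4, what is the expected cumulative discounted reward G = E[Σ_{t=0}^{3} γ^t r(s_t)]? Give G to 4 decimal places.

t=0: π = [0.2500, 0.2500, 0.1250, 0.2500, 0.1250], E[r] = 1.7500, γ^t·E[r] = 1.750000, running G = 1.750000
t=1: π = [0.2500, 0.2344, 0.1875, 0.1250, 0.2031], E[r] = 1.1563, γ^t·E[r] = 0.925000, running G = 2.675000
t=2: π = [0.2363, 0.2559, 0.1875, 0.1250, 0.1953], E[r] = 1.2988, γ^t·E[r] = 0.831250, running G = 3.506250
t=3: π = [0.2336, 0.2603, 0.1841, 0.1250, 0.1970], E[r] = 1.3210, γ^t·E[r] = 0.676375, running G = 4.182625

G = 4.1826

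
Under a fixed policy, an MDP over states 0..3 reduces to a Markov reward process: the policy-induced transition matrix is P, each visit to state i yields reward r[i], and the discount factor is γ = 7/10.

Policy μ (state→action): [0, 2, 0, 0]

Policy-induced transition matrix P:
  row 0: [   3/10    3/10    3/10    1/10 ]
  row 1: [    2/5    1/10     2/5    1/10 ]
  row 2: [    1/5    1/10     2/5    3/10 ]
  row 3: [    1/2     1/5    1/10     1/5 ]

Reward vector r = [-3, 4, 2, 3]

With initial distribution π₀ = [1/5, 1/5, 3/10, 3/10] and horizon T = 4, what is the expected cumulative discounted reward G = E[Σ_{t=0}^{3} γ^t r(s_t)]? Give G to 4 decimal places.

t=0: π = [0.2000, 0.2000, 0.3000, 0.3000], E[r] = 1.7000, γ^t·E[r] = 1.700000, running G = 1.700000
t=1: π = [0.3500, 0.1700, 0.2900, 0.1900], E[r] = 0.7800, γ^t·E[r] = 0.546000, running G = 2.246000
t=2: π = [0.3260, 0.1890, 0.3080, 0.1770], E[r] = 0.9250, γ^t·E[r] = 0.453250, running G = 2.699250
t=3: π = [0.3235, 0.1829, 0.3143, 0.1793], E[r] = 0.9276, γ^t·E[r] = 0.318167, running G = 3.017417

G = 3.0174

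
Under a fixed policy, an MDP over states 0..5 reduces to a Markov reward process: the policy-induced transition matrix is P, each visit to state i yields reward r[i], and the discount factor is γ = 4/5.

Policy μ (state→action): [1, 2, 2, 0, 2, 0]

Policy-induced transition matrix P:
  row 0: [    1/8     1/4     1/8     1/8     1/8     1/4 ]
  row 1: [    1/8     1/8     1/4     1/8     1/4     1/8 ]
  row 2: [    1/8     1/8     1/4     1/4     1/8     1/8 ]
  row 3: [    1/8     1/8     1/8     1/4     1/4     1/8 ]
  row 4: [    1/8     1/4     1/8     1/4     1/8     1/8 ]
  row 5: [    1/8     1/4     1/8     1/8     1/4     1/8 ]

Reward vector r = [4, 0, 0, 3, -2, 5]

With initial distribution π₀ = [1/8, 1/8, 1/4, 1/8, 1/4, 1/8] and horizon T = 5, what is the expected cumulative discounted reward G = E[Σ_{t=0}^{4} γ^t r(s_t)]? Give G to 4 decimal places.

G = 4.3679

t=0: π = [0.1250, 0.1250, 0.2500, 0.1250, 0.2500, 0.1250], E[r] = 1.0000, γ^t·E[r] = 1.000000, running G = 1.000000
t=1: π = [0.1250, 0.1875, 0.1719, 0.2031, 0.1719, 0.1406], E[r] = 1.4688, γ^t·E[r] = 1.175000, running G = 2.175000
t=2: π = [0.1250, 0.1797, 0.1699, 0.1934, 0.1914, 0.1406], E[r] = 1.4004, γ^t·E[r] = 0.896250, running G = 3.071250
t=3: π = [0.1250, 0.1821, 0.1687, 0.1943, 0.1892, 0.1406], E[r] = 1.4077, γ^t·E[r] = 0.720750, running G = 3.792000
t=4: π = [0.1250, 0.1819, 0.1689, 0.1940, 0.1896, 0.1406], E[r] = 1.4059, γ^t·E[r] = 0.575875, running G = 4.367875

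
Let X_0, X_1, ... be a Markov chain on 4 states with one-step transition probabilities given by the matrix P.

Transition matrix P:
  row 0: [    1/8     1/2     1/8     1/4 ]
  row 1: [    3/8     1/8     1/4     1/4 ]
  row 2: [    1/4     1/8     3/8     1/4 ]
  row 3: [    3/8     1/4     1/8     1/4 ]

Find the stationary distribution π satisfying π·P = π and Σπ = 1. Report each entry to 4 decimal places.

Balance equations π_j = Σ_i π_i·P[i][j]:
  π_0 = 1/8·π_0 + 3/8·π_1 + 1/4·π_2 + 3/8·π_3
  π_1 = 1/2·π_0 + 1/8·π_1 + 1/8·π_2 + 1/4·π_3
  π_2 = 1/8·π_0 + 1/4·π_1 + 3/8·π_2 + 1/8·π_3
  normalize: π_0 + π_1 + π_2 + π_3 = 1
Solving the linear system gives exactly π = [77/276, 6/23, 29/138, 1/4].

π = [0.2790, 0.2609, 0.2101, 0.2500]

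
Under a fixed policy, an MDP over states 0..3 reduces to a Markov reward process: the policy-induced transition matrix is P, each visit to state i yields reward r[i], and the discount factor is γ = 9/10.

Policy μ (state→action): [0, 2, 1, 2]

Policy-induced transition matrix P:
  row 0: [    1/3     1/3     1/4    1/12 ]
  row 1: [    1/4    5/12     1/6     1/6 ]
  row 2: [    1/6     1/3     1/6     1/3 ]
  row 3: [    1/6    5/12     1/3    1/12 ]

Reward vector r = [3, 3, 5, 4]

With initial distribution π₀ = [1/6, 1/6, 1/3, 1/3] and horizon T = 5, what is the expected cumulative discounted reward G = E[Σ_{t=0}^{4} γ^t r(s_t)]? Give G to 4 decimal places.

G = 15.1887

t=0: π = [0.1667, 0.1667, 0.3333, 0.3333], E[r] = 4.0000, γ^t·E[r] = 4.000000, running G = 4.000000
t=1: π = [0.2083, 0.3750, 0.2361, 0.1806], E[r] = 3.6528, γ^t·E[r] = 3.287500, running G = 7.287500
t=2: π = [0.2326, 0.3796, 0.2141, 0.1736], E[r] = 3.6019, γ^t·E[r] = 2.917500, running G = 10.205000
t=3: π = [0.2371, 0.3794, 0.2150, 0.1685], E[r] = 3.5985, γ^t·E[r] = 2.623289, running G = 12.828289
t=4: π = [0.2378, 0.3790, 0.2145, 0.1687], E[r] = 3.5977, γ^t·E[r] = 2.360459, running G = 15.188748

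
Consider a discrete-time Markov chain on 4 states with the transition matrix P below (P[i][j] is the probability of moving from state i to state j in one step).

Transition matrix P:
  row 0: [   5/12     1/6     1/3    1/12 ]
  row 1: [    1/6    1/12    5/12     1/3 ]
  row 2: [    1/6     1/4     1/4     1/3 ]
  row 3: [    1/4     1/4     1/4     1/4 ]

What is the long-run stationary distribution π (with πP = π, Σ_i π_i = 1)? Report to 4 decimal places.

π = [0.2500, 0.1964, 0.3036, 0.2500]

Balance equations π_j = Σ_i π_i·P[i][j]:
  π_0 = 5/12·π_0 + 1/6·π_1 + 1/6·π_2 + 1/4·π_3
  π_1 = 1/6·π_0 + 1/12·π_1 + 1/4·π_2 + 1/4·π_3
  π_2 = 1/3·π_0 + 5/12·π_1 + 1/4·π_2 + 1/4·π_3
  normalize: π_0 + π_1 + π_2 + π_3 = 1
Solving the linear system gives exactly π = [1/4, 11/56, 17/56, 1/4].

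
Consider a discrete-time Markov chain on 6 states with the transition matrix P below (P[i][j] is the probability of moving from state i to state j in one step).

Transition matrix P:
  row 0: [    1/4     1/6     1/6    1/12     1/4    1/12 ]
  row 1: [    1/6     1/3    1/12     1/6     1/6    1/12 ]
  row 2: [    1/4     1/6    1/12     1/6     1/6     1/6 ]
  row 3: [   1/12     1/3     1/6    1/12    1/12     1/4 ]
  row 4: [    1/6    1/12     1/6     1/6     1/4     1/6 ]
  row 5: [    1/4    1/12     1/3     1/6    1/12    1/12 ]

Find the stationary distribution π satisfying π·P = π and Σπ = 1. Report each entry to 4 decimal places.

Balance equations π_j = Σ_i π_i·P[i][j]:
  π_0 = 1/4·π_0 + 1/6·π_1 + 1/4·π_2 + 1/12·π_3 + 1/6·π_4 + 1/4·π_5
  π_1 = 1/6·π_0 + 1/3·π_1 + 1/6·π_2 + 1/3·π_3 + 1/12·π_4 + 1/12·π_5
  π_2 = 1/6·π_0 + 1/12·π_1 + 1/12·π_2 + 1/6·π_3 + 1/6·π_4 + 1/3·π_5
  π_3 = 1/12·π_0 + 1/6·π_1 + 1/6·π_2 + 1/12·π_3 + 1/6·π_4 + 1/6·π_5
  π_4 = 1/4·π_0 + 1/6·π_1 + 1/6·π_2 + 1/12·π_3 + 1/4·π_4 + 1/12·π_5
  normalize: π_0 + π_1 + π_2 + π_3 + π_4 + π_5 = 1
Solving the linear system gives exactly π = [10789/55074, 10841/55074, 131/822, 7643/55074, 3209/18358, 7397/55074].

π = [0.1959, 0.1968, 0.1594, 0.1388, 0.1748, 0.1343]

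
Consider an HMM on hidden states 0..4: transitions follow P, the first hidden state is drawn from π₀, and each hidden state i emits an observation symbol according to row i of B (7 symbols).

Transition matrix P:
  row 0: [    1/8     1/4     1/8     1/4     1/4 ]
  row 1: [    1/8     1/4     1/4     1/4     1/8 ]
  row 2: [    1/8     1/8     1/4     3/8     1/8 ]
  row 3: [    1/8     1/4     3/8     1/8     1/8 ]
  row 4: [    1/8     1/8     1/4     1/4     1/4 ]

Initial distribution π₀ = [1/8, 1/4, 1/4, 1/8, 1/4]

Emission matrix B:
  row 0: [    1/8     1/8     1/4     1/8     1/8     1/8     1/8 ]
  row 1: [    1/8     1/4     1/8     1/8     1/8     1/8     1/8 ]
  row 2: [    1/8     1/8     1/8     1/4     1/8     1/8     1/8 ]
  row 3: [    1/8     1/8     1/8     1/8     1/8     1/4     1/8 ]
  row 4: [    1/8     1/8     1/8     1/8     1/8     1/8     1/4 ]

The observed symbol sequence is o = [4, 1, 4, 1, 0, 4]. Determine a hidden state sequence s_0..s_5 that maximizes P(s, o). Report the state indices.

path = [2, 3, 2, 3, 2, 3]

t=0: δ = [1.562e-02, 3.125e-02, 3.125e-02, 1.562e-02, 3.125e-02]  (obs o_0=4)
t=1: δ = [4.883e-04, 1.953e-03, 9.766e-04, 1.465e-03, 9.766e-04]  ψ = [1, 1, 1, 2, 4]  (obs o_1=1)
t=2: δ = [3.052e-05, 6.104e-05, 6.866e-05, 6.104e-05, 3.052e-05]  ψ = [1, 1, 3, 1, 1]  (obs o_2=4)
t=3: δ = [1.073e-06, 3.815e-06, 2.861e-06, 3.219e-06, 1.073e-06]  ψ = [2, 1, 3, 2, 2]  (obs o_3=1)
t=4: δ = [5.960e-08, 1.192e-07, 1.509e-07, 1.341e-07, 5.960e-08]  ψ = [1, 1, 3, 2, 1]  (obs o_4=0)
t=5: δ = [2.357e-09, 4.191e-09, 6.286e-09, 7.072e-09, 2.357e-09]  ψ = [2, 3, 3, 2, 2]  (obs o_5=4)
backtrack: best end state = 3; path = [2, 3, 2, 3, 2, 3]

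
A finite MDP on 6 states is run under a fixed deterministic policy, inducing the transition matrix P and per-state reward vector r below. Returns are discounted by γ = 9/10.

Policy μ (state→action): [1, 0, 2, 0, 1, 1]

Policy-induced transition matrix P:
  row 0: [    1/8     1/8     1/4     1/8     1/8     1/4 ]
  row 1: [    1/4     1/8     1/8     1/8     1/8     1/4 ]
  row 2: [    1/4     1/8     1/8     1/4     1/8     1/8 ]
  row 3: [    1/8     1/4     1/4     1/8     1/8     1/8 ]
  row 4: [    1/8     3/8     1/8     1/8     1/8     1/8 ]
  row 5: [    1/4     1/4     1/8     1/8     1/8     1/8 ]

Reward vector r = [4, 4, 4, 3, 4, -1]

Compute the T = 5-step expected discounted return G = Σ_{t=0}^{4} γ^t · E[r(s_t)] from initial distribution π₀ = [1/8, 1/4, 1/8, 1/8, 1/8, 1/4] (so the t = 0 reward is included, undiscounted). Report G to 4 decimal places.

G = 11.8730

t=0: π = [0.1250, 0.2500, 0.1250, 0.1250, 0.1250, 0.2500], E[r] = 2.6250, γ^t·E[r] = 2.625000, running G = 2.625000
t=1: π = [0.2031, 0.2031, 0.1563, 0.1406, 0.1250, 0.1719], E[r] = 3.0000, γ^t·E[r] = 2.700000, running G = 5.325000
t=2: π = [0.1914, 0.1953, 0.1680, 0.1445, 0.1250, 0.1758], E[r] = 2.9766, γ^t·E[r] = 2.411016, running G = 7.736016
t=3: π = [0.1924, 0.1963, 0.1670, 0.1460, 0.1250, 0.1733], E[r] = 2.9873, γ^t·E[r] = 2.177745, running G = 9.913761
t=4: π = [0.1921, 0.1962, 0.1673, 0.1459, 0.1250, 0.1736], E[r] = 2.9862, γ^t·E[r] = 1.959250, running G = 11.873011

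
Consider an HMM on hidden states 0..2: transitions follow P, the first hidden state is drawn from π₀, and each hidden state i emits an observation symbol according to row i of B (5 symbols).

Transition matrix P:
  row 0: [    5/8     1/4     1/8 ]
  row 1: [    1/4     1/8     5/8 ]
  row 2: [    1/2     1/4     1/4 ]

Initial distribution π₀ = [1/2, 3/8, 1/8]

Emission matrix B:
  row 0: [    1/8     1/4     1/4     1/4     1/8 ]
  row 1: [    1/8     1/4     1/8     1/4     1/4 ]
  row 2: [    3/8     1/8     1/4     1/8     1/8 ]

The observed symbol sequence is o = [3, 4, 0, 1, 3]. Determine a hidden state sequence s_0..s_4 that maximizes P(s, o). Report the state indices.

t=0: δ = [1.250e-01, 9.375e-02, 1.562e-02]  (obs o_0=3)
t=1: δ = [9.766e-03, 7.812e-03, 7.324e-03]  ψ = [0, 0, 1]  (obs o_1=4)
t=2: δ = [7.629e-04, 3.052e-04, 1.831e-03]  ψ = [0, 0, 1]  (obs o_2=0)
t=3: δ = [2.289e-04, 1.144e-04, 5.722e-05]  ψ = [2, 2, 2]  (obs o_3=1)
t=4: δ = [3.576e-05, 1.431e-05, 8.941e-06]  ψ = [0, 0, 1]  (obs o_4=3)
backtrack: best end state = 0; path = [0, 1, 2, 0, 0]

path = [0, 1, 2, 0, 0]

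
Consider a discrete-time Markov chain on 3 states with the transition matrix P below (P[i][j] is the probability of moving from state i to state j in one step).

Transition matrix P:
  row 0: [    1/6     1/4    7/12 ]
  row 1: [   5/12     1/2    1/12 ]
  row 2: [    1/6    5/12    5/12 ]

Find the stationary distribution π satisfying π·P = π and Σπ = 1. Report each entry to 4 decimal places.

Balance equations π_j = Σ_i π_i·P[i][j]:
  π_0 = 1/6·π_0 + 5/12·π_1 + 1/6·π_2
  π_1 = 1/4·π_0 + 1/2·π_1 + 5/12·π_2
  normalize: π_0 + π_1 + π_2 = 1
Solving the linear system gives exactly π = [37/138, 28/69, 15/46].

π = [0.2681, 0.4058, 0.3261]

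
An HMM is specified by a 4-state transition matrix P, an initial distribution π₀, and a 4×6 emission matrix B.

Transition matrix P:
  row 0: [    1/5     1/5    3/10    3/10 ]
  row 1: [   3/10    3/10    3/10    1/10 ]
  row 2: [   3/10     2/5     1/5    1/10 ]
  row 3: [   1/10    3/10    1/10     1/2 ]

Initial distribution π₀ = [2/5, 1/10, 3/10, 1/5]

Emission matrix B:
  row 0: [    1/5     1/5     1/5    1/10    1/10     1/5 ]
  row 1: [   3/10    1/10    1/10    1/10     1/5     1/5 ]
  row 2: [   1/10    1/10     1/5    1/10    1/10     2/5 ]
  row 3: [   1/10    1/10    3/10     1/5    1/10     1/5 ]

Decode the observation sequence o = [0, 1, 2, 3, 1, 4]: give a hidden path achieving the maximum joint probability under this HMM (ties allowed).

path = [0, 3, 3, 3, 3, 1]

t=0: δ = [8.000e-02, 3.000e-02, 3.000e-02, 2.000e-02]  (obs o_0=0)
t=1: δ = [3.200e-03, 1.600e-03, 2.400e-03, 2.400e-03]  ψ = [0, 0, 0, 0]  (obs o_1=1)
t=2: δ = [1.440e-04, 9.600e-05, 1.920e-04, 3.600e-04]  ψ = [2, 2, 0, 3]  (obs o_2=2)
t=3: δ = [5.760e-06, 1.080e-05, 4.320e-06, 3.600e-05]  ψ = [2, 3, 0, 3]  (obs o_3=3)
t=4: δ = [7.200e-07, 1.080e-06, 3.600e-07, 1.800e-06]  ψ = [3, 3, 3, 3]  (obs o_4=1)
t=5: δ = [3.240e-08, 1.080e-07, 3.240e-08, 9.000e-08]  ψ = [1, 3, 1, 3]  (obs o_5=4)
backtrack: best end state = 1; path = [0, 3, 3, 3, 3, 1]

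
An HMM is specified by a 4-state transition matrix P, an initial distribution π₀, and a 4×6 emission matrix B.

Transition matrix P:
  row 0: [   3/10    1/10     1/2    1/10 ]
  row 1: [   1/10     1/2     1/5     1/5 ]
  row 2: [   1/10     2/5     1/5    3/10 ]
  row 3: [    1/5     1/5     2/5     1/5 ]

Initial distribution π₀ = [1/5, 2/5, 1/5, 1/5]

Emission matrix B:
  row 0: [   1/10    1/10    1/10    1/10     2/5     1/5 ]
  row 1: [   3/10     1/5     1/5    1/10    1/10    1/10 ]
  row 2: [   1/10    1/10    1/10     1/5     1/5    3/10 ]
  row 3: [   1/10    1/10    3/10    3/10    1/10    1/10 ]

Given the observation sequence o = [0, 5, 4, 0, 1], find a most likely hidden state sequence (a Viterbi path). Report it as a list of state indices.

t=0: δ = [2.000e-02, 1.200e-01, 2.000e-02, 2.000e-02]  (obs o_0=0)
t=1: δ = [2.400e-03, 6.000e-03, 7.200e-03, 2.400e-03]  ψ = [1, 1, 1, 1]  (obs o_1=5)
t=2: δ = [2.880e-04, 3.000e-04, 2.880e-04, 2.160e-04]  ψ = [0, 1, 2, 2]  (obs o_2=4)
t=3: δ = [8.640e-06, 4.500e-05, 1.440e-05, 8.640e-06]  ψ = [0, 1, 0, 2]  (obs o_3=0)
t=4: δ = [4.500e-07, 4.500e-06, 9.000e-07, 9.000e-07]  ψ = [1, 1, 1, 1]  (obs o_4=1)
backtrack: best end state = 1; path = [1, 1, 1, 1, 1]

path = [1, 1, 1, 1, 1]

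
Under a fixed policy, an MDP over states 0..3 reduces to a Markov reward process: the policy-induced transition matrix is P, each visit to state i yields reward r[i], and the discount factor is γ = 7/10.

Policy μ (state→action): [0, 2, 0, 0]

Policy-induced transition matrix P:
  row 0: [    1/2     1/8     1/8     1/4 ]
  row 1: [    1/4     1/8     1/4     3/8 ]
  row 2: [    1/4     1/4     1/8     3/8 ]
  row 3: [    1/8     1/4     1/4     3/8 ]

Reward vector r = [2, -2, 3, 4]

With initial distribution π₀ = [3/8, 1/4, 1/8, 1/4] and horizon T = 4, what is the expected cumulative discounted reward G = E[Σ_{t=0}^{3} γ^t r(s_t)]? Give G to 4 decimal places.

t=0: π = [0.3750, 0.2500, 0.1250, 0.2500], E[r] = 1.6250, γ^t·E[r] = 1.625000, running G = 1.625000
t=1: π = [0.3125, 0.1719, 0.1875, 0.3281], E[r] = 2.1563, γ^t·E[r] = 1.509375, running G = 3.134375
t=2: π = [0.2871, 0.1895, 0.1875, 0.3359], E[r] = 2.1016, γ^t·E[r] = 1.029766, running G = 4.164141
t=3: π = [0.2798, 0.1904, 0.1907, 0.3391], E[r] = 2.1072, γ^t·E[r] = 0.722762, running G = 4.886903

G = 4.8869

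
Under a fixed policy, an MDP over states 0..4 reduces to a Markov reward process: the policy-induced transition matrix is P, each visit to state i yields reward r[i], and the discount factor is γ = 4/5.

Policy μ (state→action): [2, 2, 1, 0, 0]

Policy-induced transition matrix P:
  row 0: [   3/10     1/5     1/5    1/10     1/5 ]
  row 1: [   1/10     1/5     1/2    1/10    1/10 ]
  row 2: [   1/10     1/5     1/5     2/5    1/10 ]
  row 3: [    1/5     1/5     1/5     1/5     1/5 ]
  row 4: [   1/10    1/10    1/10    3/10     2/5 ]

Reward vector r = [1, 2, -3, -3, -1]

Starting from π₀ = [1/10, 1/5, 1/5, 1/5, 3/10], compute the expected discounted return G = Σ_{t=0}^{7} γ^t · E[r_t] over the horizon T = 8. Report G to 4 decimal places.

t=0: π = [0.1000, 0.2000, 0.2000, 0.2000, 0.3000], E[r] = -1.0000, γ^t·E[r] = -1.000000, running G = -1.000000
t=1: π = [0.1400, 0.1700, 0.2300, 0.2400, 0.2200], E[r] = -1.1500, γ^t·E[r] = -0.920000, running G = -1.920000
t=2: π = [0.1520, 0.1780, 0.2290, 0.2370, 0.2040], E[r] = -1.0940, γ^t·E[r] = -0.700160, running G = -2.620160
t=3: π = [0.1541, 0.1796, 0.2330, 0.2332, 0.2001], E[r] = -1.0854, γ^t·E[r] = -0.555725, running G = -3.175885
t=4: π = [0.1541, 0.1800, 0.2339, 0.2332, 0.1988], E[r] = -1.0860, γ^t·E[r] = -0.444813, running G = -3.620698
t=5: π = [0.1542, 0.1801, 0.2341, 0.2332, 0.1984], E[r] = -1.0860, γ^t·E[r] = -0.355874, running G = -3.976572
t=6: π = [0.1542, 0.1802, 0.2342, 0.2332, 0.1982], E[r] = -1.0861, γ^t·E[r] = -0.284707, running G = -4.261278
t=7: π = [0.1542, 0.1802, 0.2342, 0.2332, 0.1982], E[r] = -1.0861, γ^t·E[r] = -0.227768, running G = -4.489046

G = -4.4890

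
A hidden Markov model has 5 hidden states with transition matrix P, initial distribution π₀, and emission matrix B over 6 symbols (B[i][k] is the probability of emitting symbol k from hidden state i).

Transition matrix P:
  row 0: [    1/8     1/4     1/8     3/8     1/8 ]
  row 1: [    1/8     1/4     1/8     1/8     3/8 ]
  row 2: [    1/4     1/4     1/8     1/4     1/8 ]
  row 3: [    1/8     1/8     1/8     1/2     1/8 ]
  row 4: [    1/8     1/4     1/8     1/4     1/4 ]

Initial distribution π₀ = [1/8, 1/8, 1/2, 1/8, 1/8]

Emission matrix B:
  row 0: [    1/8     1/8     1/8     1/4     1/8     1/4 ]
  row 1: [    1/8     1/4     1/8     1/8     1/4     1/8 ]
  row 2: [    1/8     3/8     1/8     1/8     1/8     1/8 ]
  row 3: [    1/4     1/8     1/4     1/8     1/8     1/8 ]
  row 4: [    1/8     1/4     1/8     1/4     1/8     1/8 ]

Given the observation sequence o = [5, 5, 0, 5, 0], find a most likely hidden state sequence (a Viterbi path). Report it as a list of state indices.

path = [2, 0, 3, 3, 3]

t=0: δ = [3.125e-02, 1.562e-02, 6.250e-02, 1.562e-02, 1.562e-02]  (obs o_0=5)
t=1: δ = [3.906e-03, 1.953e-03, 9.766e-04, 1.953e-03, 9.766e-04]  ψ = [2, 2, 2, 2, 2]  (obs o_1=5)
t=2: δ = [6.104e-05, 1.221e-04, 6.104e-05, 3.662e-04, 9.155e-05]  ψ = [0, 0, 0, 0, 1]  (obs o_2=0)
t=3: δ = [1.144e-05, 5.722e-06, 5.722e-06, 2.289e-05, 5.722e-06]  ψ = [3, 3, 3, 3, 1]  (obs o_3=5)
t=4: δ = [3.576e-07, 3.576e-07, 3.576e-07, 2.861e-06, 3.576e-07]  ψ = [3, 0, 3, 3, 3]  (obs o_4=0)
backtrack: best end state = 3; path = [2, 0, 3, 3, 3]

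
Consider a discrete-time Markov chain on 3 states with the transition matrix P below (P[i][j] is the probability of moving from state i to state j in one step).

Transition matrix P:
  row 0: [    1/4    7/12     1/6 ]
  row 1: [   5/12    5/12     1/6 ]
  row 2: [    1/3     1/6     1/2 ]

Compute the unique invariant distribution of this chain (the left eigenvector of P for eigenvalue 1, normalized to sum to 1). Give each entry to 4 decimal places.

π = [0.3393, 0.4107, 0.2500]

Balance equations π_j = Σ_i π_i·P[i][j]:
  π_0 = 1/4·π_0 + 5/12·π_1 + 1/3·π_2
  π_1 = 7/12·π_0 + 5/12·π_1 + 1/6·π_2
  normalize: π_0 + π_1 + π_2 = 1
Solving the linear system gives exactly π = [19/56, 23/56, 1/4].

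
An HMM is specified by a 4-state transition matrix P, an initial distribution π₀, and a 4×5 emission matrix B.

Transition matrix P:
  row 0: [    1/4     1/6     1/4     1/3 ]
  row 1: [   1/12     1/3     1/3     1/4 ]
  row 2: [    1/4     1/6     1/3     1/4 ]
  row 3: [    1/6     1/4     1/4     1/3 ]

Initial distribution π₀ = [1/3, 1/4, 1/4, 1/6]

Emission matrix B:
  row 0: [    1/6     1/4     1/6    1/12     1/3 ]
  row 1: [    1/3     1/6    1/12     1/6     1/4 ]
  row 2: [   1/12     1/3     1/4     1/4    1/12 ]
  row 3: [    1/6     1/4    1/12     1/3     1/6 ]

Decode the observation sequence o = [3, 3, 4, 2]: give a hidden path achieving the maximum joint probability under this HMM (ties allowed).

t=0: δ = [2.778e-02, 4.167e-02, 6.250e-02, 5.556e-02]  (obs o_0=3)
t=1: δ = [1.302e-03, 2.315e-03, 5.208e-03, 6.173e-03]  ψ = [2, 1, 2, 3]  (obs o_1=3)
t=2: δ = [4.340e-04, 3.858e-04, 1.447e-04, 3.429e-04]  ψ = [2, 3, 2, 3]  (obs o_2=4)
t=3: δ = [1.808e-05, 1.072e-05, 3.215e-05, 1.206e-05]  ψ = [0, 1, 1, 0]  (obs o_3=2)
backtrack: best end state = 2; path = [3, 3, 1, 2]

path = [3, 3, 1, 2]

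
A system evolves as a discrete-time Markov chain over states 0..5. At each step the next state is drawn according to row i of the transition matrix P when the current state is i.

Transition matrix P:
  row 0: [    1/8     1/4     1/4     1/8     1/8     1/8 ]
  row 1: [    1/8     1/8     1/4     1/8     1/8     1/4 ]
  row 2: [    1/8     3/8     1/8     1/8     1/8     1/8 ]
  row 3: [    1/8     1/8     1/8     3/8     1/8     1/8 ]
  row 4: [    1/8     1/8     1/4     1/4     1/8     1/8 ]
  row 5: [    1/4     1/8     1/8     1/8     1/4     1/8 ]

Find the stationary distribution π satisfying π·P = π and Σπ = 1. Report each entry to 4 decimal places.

π = [0.1436, 0.1891, 0.1845, 0.1906, 0.1436, 0.1486]

Balance equations π_j = Σ_i π_i·P[i][j]:
  π_0 = 1/8·π_0 + 1/8·π_1 + 1/8·π_2 + 1/8·π_3 + 1/8·π_4 + 1/4·π_5
  π_1 = 1/4·π_0 + 1/8·π_1 + 3/8·π_2 + 1/8·π_3 + 1/8·π_4 + 1/8·π_5
  π_2 = 1/4·π_0 + 1/4·π_1 + 1/8·π_2 + 1/8·π_3 + 1/4·π_4 + 1/8·π_5
  π_3 = 1/8·π_0 + 1/8·π_1 + 1/8·π_2 + 3/8·π_3 + 1/4·π_4 + 1/8·π_5
  π_4 = 1/8·π_0 + 1/8·π_1 + 1/8·π_2 + 1/8·π_3 + 1/8·π_4 + 1/4·π_5
  normalize: π_0 + π_1 + π_2 + π_3 + π_4 + π_5 = 1
Solving the linear system gives exactly π = [142/989, 187/989, 365/1978, 377/1978, 142/989, 147/989].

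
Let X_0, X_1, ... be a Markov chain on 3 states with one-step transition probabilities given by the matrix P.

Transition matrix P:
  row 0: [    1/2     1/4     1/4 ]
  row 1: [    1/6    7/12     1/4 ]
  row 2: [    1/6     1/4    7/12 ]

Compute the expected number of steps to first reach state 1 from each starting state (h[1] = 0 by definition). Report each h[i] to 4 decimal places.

h = [4.0000, 0.0000, 4.0000]

First-step conditioning: h[1] = 0; for i ≠ 1, h[i] = 1 + Σ_k P[i][k]·h[k].
  h[0] = 1 + 1/2·h[0] + 1/4·h[2]
  h[2] = 1 + 1/6·h[0] + 7/12·h[2]
Solving the 2×2 linear system over states ≠ 1 gives exactly h = [4, 0, 4] (h[1] = 0 is the target).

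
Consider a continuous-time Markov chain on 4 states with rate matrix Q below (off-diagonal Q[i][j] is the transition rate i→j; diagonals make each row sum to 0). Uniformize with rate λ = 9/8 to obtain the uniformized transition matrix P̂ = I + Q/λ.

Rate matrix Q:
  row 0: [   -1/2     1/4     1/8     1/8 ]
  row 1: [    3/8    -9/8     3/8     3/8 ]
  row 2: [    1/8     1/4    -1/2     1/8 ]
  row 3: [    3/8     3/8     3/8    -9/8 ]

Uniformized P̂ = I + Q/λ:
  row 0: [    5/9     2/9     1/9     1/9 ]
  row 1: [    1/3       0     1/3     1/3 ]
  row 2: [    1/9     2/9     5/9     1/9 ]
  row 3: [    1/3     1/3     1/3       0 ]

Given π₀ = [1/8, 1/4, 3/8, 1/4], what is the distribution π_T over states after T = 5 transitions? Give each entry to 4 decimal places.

t=0: π = [0.1250, 0.2500, 0.3750, 0.2500]
t=1: π = [0.2778, 0.1944, 0.3889, 0.1389]
t=2: π = [0.3086, 0.1944, 0.3580, 0.1389]
t=3: π = [0.3224, 0.1944, 0.3443, 0.1389]
t=4: π = [0.3285, 0.1944, 0.3382, 0.1389]
t=5: π = [0.3312, 0.1944, 0.3355, 0.1389]

π = [0.3312, 0.1944, 0.3355, 0.1389]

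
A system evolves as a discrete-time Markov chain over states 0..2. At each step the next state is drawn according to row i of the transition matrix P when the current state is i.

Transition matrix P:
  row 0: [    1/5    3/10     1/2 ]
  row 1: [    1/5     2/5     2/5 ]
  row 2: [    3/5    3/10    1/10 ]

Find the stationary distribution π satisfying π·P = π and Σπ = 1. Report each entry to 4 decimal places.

Balance equations π_j = Σ_i π_i·P[i][j]:
  π_0 = 1/5·π_0 + 1/5·π_1 + 3/5·π_2
  π_1 = 3/10·π_0 + 2/5·π_1 + 3/10·π_2
  normalize: π_0 + π_1 + π_2 = 1
Solving the linear system gives exactly π = [1/3, 1/3, 1/3].

π = [0.3333, 0.3333, 0.3333]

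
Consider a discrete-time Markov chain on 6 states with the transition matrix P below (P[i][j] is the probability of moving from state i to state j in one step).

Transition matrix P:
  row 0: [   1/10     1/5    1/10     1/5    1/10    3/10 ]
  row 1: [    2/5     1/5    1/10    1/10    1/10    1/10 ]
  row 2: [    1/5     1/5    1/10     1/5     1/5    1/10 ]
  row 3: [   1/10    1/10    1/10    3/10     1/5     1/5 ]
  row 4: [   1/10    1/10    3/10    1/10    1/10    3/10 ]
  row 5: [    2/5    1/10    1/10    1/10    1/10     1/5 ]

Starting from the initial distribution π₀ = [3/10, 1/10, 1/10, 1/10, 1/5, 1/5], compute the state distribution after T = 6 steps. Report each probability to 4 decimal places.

π = [0.2197, 0.1495, 0.1259, 0.1682, 0.1294, 0.2073]

t=0: π = [0.3000, 0.1000, 0.1000, 0.1000, 0.2000, 0.2000]
t=1: π = [0.2000, 0.1500, 0.1400, 0.1600, 0.1200, 0.2300]
t=2: π = [0.2280, 0.1490, 0.1240, 0.1660, 0.1300, 0.2030]
t=3: π = [0.2180, 0.1501, 0.1260, 0.1684, 0.1290, 0.2085]
t=4: π = [0.2202, 0.1494, 0.1258, 0.1681, 0.1294, 0.2071]
t=5: π = [0.2195, 0.1495, 0.1259, 0.1682, 0.1294, 0.2074]
t=6: π = [0.2197, 0.1495, 0.1259, 0.1682, 0.1294, 0.2073]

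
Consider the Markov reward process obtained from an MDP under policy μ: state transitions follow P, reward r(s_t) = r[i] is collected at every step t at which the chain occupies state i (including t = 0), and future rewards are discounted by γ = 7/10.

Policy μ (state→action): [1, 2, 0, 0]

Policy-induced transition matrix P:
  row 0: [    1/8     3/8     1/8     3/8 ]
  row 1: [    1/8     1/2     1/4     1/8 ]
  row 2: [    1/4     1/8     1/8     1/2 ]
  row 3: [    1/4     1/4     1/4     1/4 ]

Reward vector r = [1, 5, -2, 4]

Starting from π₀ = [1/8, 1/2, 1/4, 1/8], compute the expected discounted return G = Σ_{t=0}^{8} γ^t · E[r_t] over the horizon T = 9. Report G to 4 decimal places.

G = 8.3079

t=0: π = [0.1250, 0.5000, 0.2500, 0.1250], E[r] = 2.6250, γ^t·E[r] = 2.625000, running G = 2.625000
t=1: π = [0.1719, 0.3594, 0.2031, 0.2656], E[r] = 2.6250, γ^t·E[r] = 1.837500, running G = 4.462500
t=2: π = [0.1836, 0.3359, 0.2031, 0.2773], E[r] = 2.5664, γ^t·E[r] = 1.257539, running G = 5.720039
t=3: π = [0.1851, 0.3315, 0.2017, 0.2817], E[r] = 2.5664, γ^t·E[r] = 0.880277, running G = 6.600316
t=4: π = [0.1854, 0.3308, 0.2017, 0.2821], E[r] = 2.5646, γ^t·E[r] = 0.615755, running G = 7.216071
t=5: π = [0.1855, 0.3307, 0.2016, 0.2822], E[r] = 2.5646, γ^t·E[r] = 0.431028, running G = 7.647099
t=6: π = [0.1855, 0.3307, 0.2016, 0.2823], E[r] = 2.5645, γ^t·E[r] = 0.301713, running G = 7.948812
t=7: π = [0.1855, 0.3306, 0.2016, 0.2823], E[r] = 2.5645, γ^t·E[r] = 0.211199, running G = 8.160011
t=8: π = [0.1855, 0.3306, 0.2016, 0.2823], E[r] = 2.5645, γ^t·E[r] = 0.147839, running G = 8.307850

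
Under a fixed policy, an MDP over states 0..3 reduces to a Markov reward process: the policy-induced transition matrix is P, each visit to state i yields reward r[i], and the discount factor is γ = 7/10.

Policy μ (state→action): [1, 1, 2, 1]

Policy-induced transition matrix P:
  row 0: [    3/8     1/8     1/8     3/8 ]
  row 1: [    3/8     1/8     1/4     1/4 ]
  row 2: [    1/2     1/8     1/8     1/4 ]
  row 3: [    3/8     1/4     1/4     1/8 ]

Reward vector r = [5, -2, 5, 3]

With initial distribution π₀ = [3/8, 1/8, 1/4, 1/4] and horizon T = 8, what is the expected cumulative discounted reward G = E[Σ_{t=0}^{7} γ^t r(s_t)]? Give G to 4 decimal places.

G = 10.8277

t=0: π = [0.3750, 0.1250, 0.2500, 0.2500], E[r] = 3.6250, γ^t·E[r] = 3.625000, running G = 3.625000
t=1: π = [0.4063, 0.1563, 0.1719, 0.2656], E[r] = 3.3750, γ^t·E[r] = 2.362500, running G = 5.987500
t=2: π = [0.3965, 0.1582, 0.1777, 0.2676], E[r] = 3.3574, γ^t·E[r] = 1.645137, running G = 7.632637
t=3: π = [0.3972, 0.1584, 0.1782, 0.2661], E[r] = 3.3586, γ^t·E[r] = 1.152014, running G = 8.784651
t=4: π = [0.3973, 0.1583, 0.1781, 0.2664], E[r] = 3.3594, γ^t·E[r] = 0.806586, running G = 9.591237
t=5: π = [0.3973, 0.1583, 0.1781, 0.2664], E[r] = 3.3592, γ^t·E[r] = 0.564579, running G = 10.155816
t=6: π = [0.3973, 0.1583, 0.1781, 0.2664], E[r] = 3.3592, γ^t·E[r] = 0.395208, running G = 10.551023
t=7: π = [0.3973, 0.1583, 0.1781, 0.2664], E[r] = 3.3592, γ^t·E[r] = 0.276645, running G = 10.827669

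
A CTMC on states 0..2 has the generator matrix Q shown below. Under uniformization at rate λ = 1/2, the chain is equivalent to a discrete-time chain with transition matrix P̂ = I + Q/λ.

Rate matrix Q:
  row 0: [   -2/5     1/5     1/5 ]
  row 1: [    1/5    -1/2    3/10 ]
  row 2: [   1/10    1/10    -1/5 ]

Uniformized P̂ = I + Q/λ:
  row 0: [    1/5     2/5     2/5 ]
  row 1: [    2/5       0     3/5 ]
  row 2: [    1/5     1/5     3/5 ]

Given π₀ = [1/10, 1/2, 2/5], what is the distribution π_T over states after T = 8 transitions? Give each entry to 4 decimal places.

t=0: π = [0.1000, 0.5000, 0.4000]
t=1: π = [0.3000, 0.1200, 0.5800]
t=2: π = [0.2240, 0.2360, 0.5400]
t=3: π = [0.2472, 0.1976, 0.5552]
t=4: π = [0.2395, 0.2099, 0.5506]
t=5: π = [0.2420, 0.2059, 0.5521]
t=6: π = [0.2412, 0.2072, 0.5516]
t=7: π = [0.2414, 0.2068, 0.5518]
t=8: π = [0.2414, 0.2069, 0.5517]

π = [0.2414, 0.2069, 0.5517]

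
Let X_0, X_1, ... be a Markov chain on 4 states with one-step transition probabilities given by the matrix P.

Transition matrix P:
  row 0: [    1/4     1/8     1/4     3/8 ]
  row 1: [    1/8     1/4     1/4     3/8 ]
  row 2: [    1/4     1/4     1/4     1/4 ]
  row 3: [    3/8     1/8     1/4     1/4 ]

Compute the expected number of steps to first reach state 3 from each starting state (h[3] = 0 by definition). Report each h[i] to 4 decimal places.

First-step conditioning: h[3] = 0; for i ≠ 3, h[i] = 1 + Σ_k P[i][k]·h[k].
  h[0] = 1 + 1/4·h[0] + 1/8·h[1] + 1/4·h[2]
  h[1] = 1 + 1/8·h[0] + 1/4·h[1] + 1/4·h[2]
  h[2] = 1 + 1/4·h[0] + 1/4·h[1] + 1/4·h[2]
Solving the 3×3 linear system over states ≠ 3 gives exactly h = [32/11, 32/11, 36/11, 0] (h[3] = 0 is the target).

h = [2.9091, 2.9091, 3.2727, 0.0000]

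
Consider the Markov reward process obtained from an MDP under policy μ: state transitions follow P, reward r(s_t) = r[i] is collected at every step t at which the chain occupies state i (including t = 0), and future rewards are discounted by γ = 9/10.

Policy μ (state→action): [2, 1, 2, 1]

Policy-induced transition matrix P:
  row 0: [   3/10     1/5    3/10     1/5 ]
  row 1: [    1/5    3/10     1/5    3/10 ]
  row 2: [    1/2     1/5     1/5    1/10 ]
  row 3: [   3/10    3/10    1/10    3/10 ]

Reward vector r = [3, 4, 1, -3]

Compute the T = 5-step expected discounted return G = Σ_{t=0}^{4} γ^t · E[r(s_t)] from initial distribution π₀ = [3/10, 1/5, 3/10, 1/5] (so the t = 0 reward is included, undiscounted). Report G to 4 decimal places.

G = 6.0387

t=0: π = [0.3000, 0.2000, 0.3000, 0.2000], E[r] = 1.4000, γ^t·E[r] = 1.400000, running G = 1.400000
t=1: π = [0.3400, 0.2400, 0.2100, 0.2100], E[r] = 1.5600, γ^t·E[r] = 1.404000, running G = 2.804000
t=2: π = [0.3180, 0.2450, 0.2130, 0.2240], E[r] = 1.4750, γ^t·E[r] = 1.194750, running G = 3.998750
t=3: π = [0.3181, 0.2469, 0.2094, 0.2256], E[r] = 1.4745, γ^t·E[r] = 1.074911, running G = 5.073661
t=4: π = [0.3172, 0.2473, 0.2093, 0.2263], E[r] = 1.4709, γ^t·E[r] = 0.965051, running G = 6.038711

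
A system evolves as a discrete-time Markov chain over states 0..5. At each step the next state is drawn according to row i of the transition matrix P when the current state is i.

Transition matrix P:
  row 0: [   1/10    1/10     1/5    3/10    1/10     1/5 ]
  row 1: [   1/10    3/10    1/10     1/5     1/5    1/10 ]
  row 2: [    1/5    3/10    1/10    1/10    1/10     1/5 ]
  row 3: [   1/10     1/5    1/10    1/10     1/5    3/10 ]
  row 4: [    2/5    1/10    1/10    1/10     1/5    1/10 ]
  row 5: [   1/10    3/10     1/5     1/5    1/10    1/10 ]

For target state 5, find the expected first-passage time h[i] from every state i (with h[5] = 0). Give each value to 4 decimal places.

First-step conditioning: h[5] = 0; for i ≠ 5, h[i] = 1 + Σ_k P[i][k]·h[k].
  h[0] = 1 + 1/10·h[0] + 1/10·h[1] + 1/5·h[2] + 3/10·h[3] + 1/10·h[4]
  h[1] = 1 + 1/10·h[0] + 3/10·h[1] + 1/10·h[2] + 1/5·h[3] + 1/5·h[4]
  h[2] = 1 + 1/5·h[0] + 3/10·h[1] + 1/10·h[2] + 1/10·h[3] + 1/10·h[4]
  h[3] = 1 + 1/10·h[0] + 1/5·h[1] + 1/10·h[2] + 1/10·h[3] + 1/5·h[4]
  h[4] = 1 + 2/5·h[0] + 1/10·h[1] + 1/10·h[2] + 1/10·h[3] + 1/5·h[4]
Solving the 5×5 linear system over states ≠ 5 gives exactly h = [19682/3647, 22506/3647, 2918/521, 18414/3647, 22068/3647, 0] (h[5] = 0 is the target).

h = [5.3968, 6.1711, 5.6008, 5.0491, 6.0510, 0.0000]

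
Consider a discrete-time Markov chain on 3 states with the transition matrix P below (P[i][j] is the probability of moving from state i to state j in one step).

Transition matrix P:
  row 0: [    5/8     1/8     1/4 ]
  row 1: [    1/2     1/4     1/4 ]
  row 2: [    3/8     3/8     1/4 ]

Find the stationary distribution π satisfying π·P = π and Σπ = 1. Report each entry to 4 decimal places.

π = [0.5357, 0.2143, 0.2500]

Balance equations π_j = Σ_i π_i·P[i][j]:
  π_0 = 5/8·π_0 + 1/2·π_1 + 3/8·π_2
  π_1 = 1/8·π_0 + 1/4·π_1 + 3/8·π_2
  normalize: π_0 + π_1 + π_2 = 1
Solving the linear system gives exactly π = [15/28, 3/14, 1/4].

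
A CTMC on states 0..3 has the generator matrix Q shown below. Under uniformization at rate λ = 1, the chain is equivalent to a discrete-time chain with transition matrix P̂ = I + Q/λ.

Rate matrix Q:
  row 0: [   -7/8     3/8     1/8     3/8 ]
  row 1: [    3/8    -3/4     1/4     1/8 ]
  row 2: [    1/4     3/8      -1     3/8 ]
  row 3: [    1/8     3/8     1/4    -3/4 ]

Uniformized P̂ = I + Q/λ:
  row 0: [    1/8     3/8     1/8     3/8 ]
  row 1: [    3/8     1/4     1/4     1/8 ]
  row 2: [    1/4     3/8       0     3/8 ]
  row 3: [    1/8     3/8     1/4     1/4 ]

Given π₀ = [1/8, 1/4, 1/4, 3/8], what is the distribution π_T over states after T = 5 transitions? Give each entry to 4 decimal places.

π = [0.2305, 0.3333, 0.1769, 0.2593]

t=0: π = [0.1250, 0.2500, 0.2500, 0.3750]
t=1: π = [0.2188, 0.3438, 0.1719, 0.2656]
t=2: π = [0.2324, 0.3320, 0.1797, 0.2559]
t=3: π = [0.2305, 0.3335, 0.1760, 0.2600]
t=4: π = [0.2304, 0.3333, 0.1772, 0.2591]
t=5: π = [0.2305, 0.3333, 0.1769, 0.2593]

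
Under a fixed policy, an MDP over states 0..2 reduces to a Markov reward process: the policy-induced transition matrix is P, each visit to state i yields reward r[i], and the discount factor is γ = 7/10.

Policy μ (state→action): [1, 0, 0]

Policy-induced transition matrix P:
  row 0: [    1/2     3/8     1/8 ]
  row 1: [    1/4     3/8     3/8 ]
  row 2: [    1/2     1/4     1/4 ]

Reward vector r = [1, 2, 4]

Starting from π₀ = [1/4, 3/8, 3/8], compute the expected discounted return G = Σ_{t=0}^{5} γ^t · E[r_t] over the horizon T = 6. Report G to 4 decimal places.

t=0: π = [0.2500, 0.3750, 0.3750], E[r] = 2.5000, γ^t·E[r] = 2.500000, running G = 2.500000
t=1: π = [0.4063, 0.3281, 0.2656], E[r] = 2.1250, γ^t·E[r] = 1.487500, running G = 3.987500
t=2: π = [0.4180, 0.3418, 0.2402], E[r] = 2.0625, γ^t·E[r] = 1.010625, running G = 4.998125
t=3: π = [0.4146, 0.3450, 0.2405], E[r] = 2.0664, γ^t·E[r] = 0.708777, running G = 5.706902
t=4: π = [0.4138, 0.3449, 0.2413], E[r] = 2.0688, γ^t·E[r] = 0.496730, running G = 6.203633
t=5: π = [0.4138, 0.3448, 0.2414], E[r] = 2.0690, γ^t·E[r] = 0.347742, running G = 6.551375

G = 6.5514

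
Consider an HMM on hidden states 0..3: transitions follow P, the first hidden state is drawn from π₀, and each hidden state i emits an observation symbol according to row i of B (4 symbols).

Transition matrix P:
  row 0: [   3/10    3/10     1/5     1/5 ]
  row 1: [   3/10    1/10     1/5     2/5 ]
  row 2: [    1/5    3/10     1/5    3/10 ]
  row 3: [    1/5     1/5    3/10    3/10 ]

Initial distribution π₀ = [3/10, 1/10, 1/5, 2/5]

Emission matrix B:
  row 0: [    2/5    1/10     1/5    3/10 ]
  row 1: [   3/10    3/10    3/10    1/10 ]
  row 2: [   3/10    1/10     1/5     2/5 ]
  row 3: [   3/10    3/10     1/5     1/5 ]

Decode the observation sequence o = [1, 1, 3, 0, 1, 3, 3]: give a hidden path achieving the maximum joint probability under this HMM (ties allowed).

path = [3, 3, 2, 1, 3, 2, 2]

t=0: δ = [3.000e-02, 3.000e-02, 2.000e-02, 1.200e-01]  (obs o_0=1)
t=1: δ = [2.400e-03, 7.200e-03, 3.600e-03, 1.080e-02]  ψ = [3, 3, 3, 3]  (obs o_1=1)
t=2: δ = [6.480e-04, 2.160e-04, 1.296e-03, 6.480e-04]  ψ = [1, 3, 3, 3]  (obs o_2=3)
t=3: δ = [1.037e-04, 1.166e-04, 7.776e-05, 1.166e-04]  ψ = [2, 2, 2, 2]  (obs o_3=0)
t=4: δ = [3.499e-06, 9.331e-06, 3.499e-06, 1.400e-05]  ψ = [1, 0, 3, 1]  (obs o_4=1)
t=5: δ = [8.398e-07, 2.799e-07, 1.680e-06, 8.398e-07]  ψ = [1, 3, 3, 3]  (obs o_5=3)
t=6: δ = [1.008e-07, 5.039e-08, 1.344e-07, 1.008e-07]  ψ = [2, 2, 2, 2]  (obs o_6=3)
backtrack: best end state = 2; path = [3, 3, 2, 1, 3, 2, 2]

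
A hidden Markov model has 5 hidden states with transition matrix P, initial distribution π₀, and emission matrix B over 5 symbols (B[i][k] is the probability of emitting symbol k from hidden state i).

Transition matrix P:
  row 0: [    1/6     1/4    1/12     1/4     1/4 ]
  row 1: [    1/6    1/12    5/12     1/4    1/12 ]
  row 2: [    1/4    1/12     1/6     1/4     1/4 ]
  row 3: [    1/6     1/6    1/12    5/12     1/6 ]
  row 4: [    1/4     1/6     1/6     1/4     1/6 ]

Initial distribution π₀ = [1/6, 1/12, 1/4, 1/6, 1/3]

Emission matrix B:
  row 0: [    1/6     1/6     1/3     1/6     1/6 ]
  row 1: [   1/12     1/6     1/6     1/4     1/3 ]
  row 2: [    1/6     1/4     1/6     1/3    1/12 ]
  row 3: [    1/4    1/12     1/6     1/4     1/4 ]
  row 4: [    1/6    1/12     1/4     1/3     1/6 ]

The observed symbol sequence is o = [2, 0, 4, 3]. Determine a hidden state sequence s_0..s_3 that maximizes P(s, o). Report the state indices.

t=0: δ = [5.556e-02, 1.389e-02, 4.167e-02, 2.778e-02, 8.333e-02]  (obs o_0=2)
t=1: δ = [3.472e-03, 1.157e-03, 2.315e-03, 5.208e-03, 2.315e-03]  ψ = [4, 0, 4, 4, 0]  (obs o_1=0)
t=2: δ = [1.447e-04, 2.894e-04, 4.019e-05, 5.425e-04, 1.447e-04]  ψ = [3, 0, 1, 3, 0]  (obs o_2=4)
t=3: δ = [1.507e-05, 2.261e-05, 4.019e-05, 5.651e-05, 3.014e-05]  ψ = [3, 3, 1, 3, 3]  (obs o_3=3)
backtrack: best end state = 3; path = [4, 3, 3, 3]

path = [4, 3, 3, 3]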